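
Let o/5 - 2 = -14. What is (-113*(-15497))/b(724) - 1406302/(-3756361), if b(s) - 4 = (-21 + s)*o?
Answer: -6518680691969/158428281536 ≈ -41.146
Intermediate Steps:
o = -60 (o = 10 + 5*(-14) = 10 - 70 = -60)
b(s) = 1264 - 60*s (b(s) = 4 + (-21 + s)*(-60) = 4 + (1260 - 60*s) = 1264 - 60*s)
(-113*(-15497))/b(724) - 1406302/(-3756361) = (-113*(-15497))/(1264 - 60*724) - 1406302/(-3756361) = 1751161/(1264 - 43440) - 1406302*(-1/3756361) = 1751161/(-42176) + 1406302/3756361 = 1751161*(-1/42176) + 1406302/3756361 = -1751161/42176 + 1406302/3756361 = -6518680691969/158428281536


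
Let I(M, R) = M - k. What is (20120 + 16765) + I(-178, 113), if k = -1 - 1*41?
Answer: 36749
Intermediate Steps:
k = -42 (k = -1 - 41 = -42)
I(M, R) = 42 + M (I(M, R) = M - 1*(-42) = M + 42 = 42 + M)
(20120 + 16765) + I(-178, 113) = (20120 + 16765) + (42 - 178) = 36885 - 136 = 36749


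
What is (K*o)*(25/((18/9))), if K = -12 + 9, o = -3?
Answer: 225/2 ≈ 112.50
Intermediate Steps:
K = -3
(K*o)*(25/((18/9))) = (-3*(-3))*(25/((18/9))) = 9*(25/((18*(⅑)))) = 9*(25/2) = 225/2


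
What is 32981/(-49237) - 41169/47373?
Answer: -1196482322/777501467 ≈ -1.5389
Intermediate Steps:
32981/(-49237) - 41169/47373 = 32981*(-1/49237) - 41169*1/47373 = -32981/49237 - 13723/15791 = -1196482322/777501467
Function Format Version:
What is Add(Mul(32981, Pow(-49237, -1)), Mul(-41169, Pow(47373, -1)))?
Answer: Rational(-1196482322, 777501467) ≈ -1.5389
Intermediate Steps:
Add(Mul(32981, Pow(-49237, -1)), Mul(-41169, Pow(47373, -1))) = Add(Mul(32981, Rational(-1, 49237)), Mul(-41169, Rational(1, 47373))) = Add(Rational(-32981, 49237), Rational(-13723, 15791)) = Rational(-1196482322, 777501467)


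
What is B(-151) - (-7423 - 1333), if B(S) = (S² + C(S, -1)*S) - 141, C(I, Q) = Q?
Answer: 31567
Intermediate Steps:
B(S) = -141 + S² - S (B(S) = (S² - S) - 141 = -141 + S² - S)
B(-151) - (-7423 - 1333) = (-141 + (-151)² - 1*(-151)) - (-7423 - 1333) = (-141 + 22801 + 151) - 1*(-8756) = 22811 + 8756 = 31567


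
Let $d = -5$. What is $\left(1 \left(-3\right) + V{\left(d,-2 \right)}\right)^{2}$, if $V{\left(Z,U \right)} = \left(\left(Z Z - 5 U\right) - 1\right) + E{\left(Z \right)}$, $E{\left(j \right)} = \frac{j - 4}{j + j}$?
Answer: $\frac{101761}{100} \approx 1017.6$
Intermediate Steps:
$E{\left(j \right)} = \frac{-4 + j}{2 j}$
$V{\left(Z,U \right)} = -1 + Z^{2} - 5 U + \frac{-4 + Z}{2 Z}$ ($V{\left(Z,U \right)} = \left(\left(Z Z - 5 U\right) - 1\right) + \frac{-4 + Z}{2 Z} = \left(\left(Z^{2} - 5 U\right) - 1\right) + \frac{-4 + Z}{2 Z} = \left(-1 + Z^{2} - 5 U\right) + \frac{-4 + Z}{2 Z} = -1 + Z^{2} - 5 U + \frac{-4 + Z}{2 Z}$)
$\left(1 \left(-3\right) + V{\left(d,-2 \right)}\right)^{2} = \left(1 \left(-3\right) - \left(- \frac{19}{2} - 25 - \frac{2}{5}\right)\right)^{2} = \left(-3 + \left(- \frac{1}{2} + 25 + 10 - - \frac{2}{5}\right)\right)^{2} = \left(-3 + \left(- \frac{1}{2} + 25 + 10 + \frac{2}{5}\right)\right)^{2} = \left(-3 + \frac{349}{10}\right)^{2} = \left(\frac{319}{10}\right)^{2} = \frac{101761}{100}$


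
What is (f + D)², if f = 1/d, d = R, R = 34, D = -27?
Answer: 840889/1156 ≈ 727.41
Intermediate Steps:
d = 34
f = 1/34 ≈ 0.029412
(f + D)² = (1/34 - 27)² = (-917/34)² = 840889/1156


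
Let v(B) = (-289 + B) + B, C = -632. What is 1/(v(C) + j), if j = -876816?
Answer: -1/878369 ≈ -1.1385e-6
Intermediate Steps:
v(B) = -289 + 2*B
1/(v(C) + j) = 1/((-289 + 2*(-632)) - 876816) = 1/((-289 - 1264) - 876816) = 1/(-1553 - 876816) = 1/(-878369) = -1/878369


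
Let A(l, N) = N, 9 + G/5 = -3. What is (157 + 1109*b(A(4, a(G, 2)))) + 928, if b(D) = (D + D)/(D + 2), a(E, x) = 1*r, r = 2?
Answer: 2194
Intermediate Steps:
G = -60 (G = -45 + 5*(-3) = -45 - 15 = -60)
a(E, x) = 2 (a(E, x) = 1*2 = 2)
b(D) = 2*D/(2 + D) (b(D) = (2*D)/(2 + D) = 2*D/(2 + D))
(157 + 1109*b(A(4, a(G, 2)))) + 928 = (157 + 1109*(2*2/(2 + 2))) + 928 = (157 + 1109*(2*2/4)) + 928 = (157 + 1109*(2*2*(¼))) + 928 = (157 + 1109*1) + 928 = (157 + 1109) + 928 = 1266 + 928 = 2194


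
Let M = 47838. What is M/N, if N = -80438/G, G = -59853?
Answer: 1431623907/40219 ≈ 35596.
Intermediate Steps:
N = 80438/59853 (N = -80438/(-59853) = -80438*(-1/59853) = 80438/59853 ≈ 1.3439)
M/N = 47838/(80438/59853) = 47838*(59853/80438) = 1431623907/40219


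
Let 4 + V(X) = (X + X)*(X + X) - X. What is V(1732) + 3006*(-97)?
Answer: 11705978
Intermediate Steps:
V(X) = -4 - X + 4*X**2 (V(X) = -4 + ((X + X)*(X + X) - X) = -4 + ((2*X)*(2*X) - X) = -4 + (4*X**2 - X) = -4 + (-X + 4*X**2) = -4 - X + 4*X**2)
V(1732) + 3006*(-97) = (-4 - 1*1732 + 4*1732**2) + 3006*(-97) = (-4 - 1732 + 4*2999824) - 291582 = (-4 - 1732 + 11999296) - 291582 = 11997560 - 291582 = 11705978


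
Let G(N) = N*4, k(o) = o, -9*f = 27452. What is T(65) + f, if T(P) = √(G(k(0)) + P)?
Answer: -27452/9 + √65 ≈ -3042.2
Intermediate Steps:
f = -27452/9 (f = -⅑*27452 = -27452/9 ≈ -3050.2)
G(N) = 4*N
T(P) = √P (T(P) = √(4*0 + P) = √(0 + P) = √P)
T(65) + f = √65 - 27452/9 = -27452/9 + √65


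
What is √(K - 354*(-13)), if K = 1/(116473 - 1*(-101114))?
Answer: 5*√8715102409605/217587 ≈ 67.838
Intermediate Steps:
K = 1/217587 (K = 1/(116473 + 101114) = 1/217587 ≈ 4.5959e-6)
√(K - 354*(-13)) = √(1/217587 - 354*(-13)) = √(1/217587 + 4602) = √(1001335375/217587) = 5*√8715102409605/217587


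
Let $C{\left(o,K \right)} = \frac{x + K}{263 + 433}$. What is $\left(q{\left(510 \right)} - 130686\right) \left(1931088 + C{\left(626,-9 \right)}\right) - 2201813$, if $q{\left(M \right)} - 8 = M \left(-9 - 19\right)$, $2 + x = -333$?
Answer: $- \frac{24353804248985}{87} \approx -2.7993 \cdot 10^{11}$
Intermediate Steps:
$x = -335$ ($x = -2 - 333 = -335$)
$q{\left(M \right)} = 8 - 28 M$ ($q{\left(M \right)} = 8 + M \left(-9 - 19\right) = 8 + M \left(-28\right) = 8 - 28 M$)
$C{\left(o,K \right)} = - \frac{335}{696} + \frac{K}{696}$ ($C{\left(o,K \right)} = \frac{-335 + K}{263 + 433} = \frac{-335 + K}{696} = \left(-335 + K\right) \frac{1}{696} = - \frac{335}{696} + \frac{K}{696}$)
$\left(q{\left(510 \right)} - 130686\right) \left(1931088 + C{\left(626,-9 \right)}\right) - 2201813 = \left(\left(8 - 14280\right) - 130686\right) \left(1931088 + \left(- \frac{335}{696} + \frac{1}{696} \left(-9\right)\right)\right) - 2201813 = \left(\left(8 - 14280\right) - 130686\right) \left(1931088 - \frac{43}{87}\right) - 2201813 = \left(-14272 - 130686\right) \left(1931088 - \frac{43}{87}\right) - 2201813 = \left(-144958\right) \frac{168004613}{87} - 2201813 = - \frac{24353612691254}{87} - 2201813 = - \frac{24353804248985}{87}$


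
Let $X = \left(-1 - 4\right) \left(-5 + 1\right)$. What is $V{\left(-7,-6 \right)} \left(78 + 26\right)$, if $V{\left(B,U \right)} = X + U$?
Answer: $1456$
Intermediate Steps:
$X = 20$ ($X = \left(-5\right) \left(-4\right) = 20$)
$V{\left(B,U \right)} = 20 + U$
$V{\left(-7,-6 \right)} \left(78 + 26\right) = \left(20 - 6\right) \left(78 + 26\right) = 14 \cdot 104 = 1456$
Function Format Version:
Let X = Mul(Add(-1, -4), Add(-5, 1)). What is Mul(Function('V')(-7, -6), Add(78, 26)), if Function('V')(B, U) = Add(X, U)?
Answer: 1456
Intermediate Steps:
X = 20 (X = Mul(-5, -4) = 20)
Function('V')(B, U) = Add(20, U)
Mul(Function('V')(-7, -6), Add(78, 26)) = Mul(Add(20, -6), Add(78, 26)) = Mul(14, 104) = 1456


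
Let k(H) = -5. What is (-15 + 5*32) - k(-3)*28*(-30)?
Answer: -4055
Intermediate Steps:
(-15 + 5*32) - k(-3)*28*(-30) = (-15 + 5*32) - (-5*28)*(-30) = (-15 + 160) - (-140)*(-30) = 145 - 1*4200 = 145 - 4200 = -4055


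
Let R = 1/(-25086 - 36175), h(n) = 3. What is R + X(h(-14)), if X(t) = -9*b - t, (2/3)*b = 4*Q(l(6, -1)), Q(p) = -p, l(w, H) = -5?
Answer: -16724254/61261 ≈ -273.00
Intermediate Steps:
b = 30 (b = 3*(4*(-1*(-5)))/2 = 3*(4*5)/2 = (3/2)*20 = 30)
R = -1/61261 (R = 1/(-61261) = -1/61261 ≈ -1.6324e-5)
X(t) = -270 - t (X(t) = -9*30 - t = -270 - t)
R + X(h(-14)) = -1/61261 + (-270 - 1*3) = -1/61261 + (-270 - 3) = -1/61261 - 273 = -16724254/61261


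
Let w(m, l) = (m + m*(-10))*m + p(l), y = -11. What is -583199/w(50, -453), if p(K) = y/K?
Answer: 264189147/10192489 ≈ 25.920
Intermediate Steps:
p(K) = -11/K
w(m, l) = -11/l - 9*m² (w(m, l) = (m + m*(-10))*m - 11/l = (m - 10*m)*m - 11/l = (-9*m)*m - 11/l = -9*m² - 11/l = -11/l - 9*m²)
-583199/w(50, -453) = -583199/(-11/(-453) - 9*50²) = -583199/(-11*(-1/453) - 9*2500) = -583199/(11/453 - 22500) = -583199/(-10192489/453) = -583199*(-453/10192489) = 264189147/10192489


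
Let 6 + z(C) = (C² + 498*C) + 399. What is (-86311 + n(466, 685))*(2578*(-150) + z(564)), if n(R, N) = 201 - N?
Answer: -18457911495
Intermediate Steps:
z(C) = 393 + C² + 498*C (z(C) = -6 + ((C² + 498*C) + 399) = -6 + (399 + C² + 498*C) = 393 + C² + 498*C)
(-86311 + n(466, 685))*(2578*(-150) + z(564)) = (-86311 + (201 - 1*685))*(2578*(-150) + (393 + 564² + 498*564)) = (-86311 + (201 - 685))*(-386700 + (393 + 318096 + 280872)) = (-86311 - 484)*(-386700 + 599361) = -86795*212661 = -18457911495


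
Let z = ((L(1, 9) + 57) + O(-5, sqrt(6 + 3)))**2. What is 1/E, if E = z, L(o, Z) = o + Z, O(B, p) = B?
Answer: 1/3844 ≈ 0.00026015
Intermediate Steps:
L(o, Z) = Z + o
z = 3844 (z = (((9 + 1) + 57) - 5)**2 = ((10 + 57) - 5)**2 = (67 - 5)**2 = 62**2 = 3844)
E = 3844
1/E = 1/3844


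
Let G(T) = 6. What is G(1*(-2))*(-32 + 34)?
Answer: 12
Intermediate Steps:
G(1*(-2))*(-32 + 34) = 6*(-32 + 34) = 6*2 = 12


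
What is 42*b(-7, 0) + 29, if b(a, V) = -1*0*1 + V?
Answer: 29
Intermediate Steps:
b(a, V) = V (b(a, V) = 0*1 + V = 0 + V = V)
42*b(-7, 0) + 29 = 42*0 + 29 = 0 + 29 = 29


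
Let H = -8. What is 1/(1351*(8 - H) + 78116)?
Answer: 1/99732 ≈ 1.0027e-5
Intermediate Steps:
1/(1351*(8 - H) + 78116) = 1/(1351*(8 - 1*(-8)) + 78116) = 1/(1351*(8 + 8) + 78116) = 1/(1351*16 + 78116) = 1/(21616 + 78116) = 1/99732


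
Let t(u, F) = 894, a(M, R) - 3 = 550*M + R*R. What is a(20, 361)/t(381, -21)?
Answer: 23554/149 ≈ 158.08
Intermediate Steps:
a(M, R) = 3 + R² + 550*M (a(M, R) = 3 + (550*M + R*R) = 3 + (550*M + R²) = 3 + (R² + 550*M) = 3 + R² + 550*M)
a(20, 361)/t(381, -21) = (3 + 361² + 550*20)/894 = (3 + 130321 + 11000)*(1/894) = 141324*(1/894) = 23554/149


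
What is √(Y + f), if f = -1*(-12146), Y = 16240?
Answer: 3*√3154 ≈ 168.48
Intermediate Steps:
f = 12146
√(Y + f) = √(16240 + 12146) = √28386 = 3*√3154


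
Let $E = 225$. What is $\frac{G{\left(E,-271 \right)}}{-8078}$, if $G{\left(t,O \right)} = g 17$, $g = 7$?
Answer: $- \frac{17}{1154} \approx -0.014731$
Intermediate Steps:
$G{\left(t,O \right)} = 119$ ($G{\left(t,O \right)} = 7 \cdot 17 = 119$)
$\frac{G{\left(E,-271 \right)}}{-8078} = \frac{119}{-8078} = 119 \left(- \frac{1}{8078}\right) = - \frac{17}{1154}$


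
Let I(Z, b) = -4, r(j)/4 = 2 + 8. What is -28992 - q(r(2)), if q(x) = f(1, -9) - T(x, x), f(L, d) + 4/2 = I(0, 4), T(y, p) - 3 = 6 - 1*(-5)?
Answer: -28972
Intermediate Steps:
r(j) = 40 (r(j) = 4*(2 + 8) = 4*10 = 40)
T(y, p) = 14 (T(y, p) = 3 + (6 - 1*(-5)) = 3 + (6 + 5) = 3 + 11 = 14)
f(L, d) = -6 (f(L, d) = -2 - 4 = -6)
q(x) = -20 (q(x) = -6 - 1*14 = -6 - 14 = -20)
-28992 - q(r(2)) = -28992 - 1*(-20) = -28992 + 20 = -28972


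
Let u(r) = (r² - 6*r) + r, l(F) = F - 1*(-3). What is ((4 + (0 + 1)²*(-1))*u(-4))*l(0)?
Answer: 324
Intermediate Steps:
l(F) = 3 + F (l(F) = F + 3 = 3 + F)
u(r) = r² - 5*r
((4 + (0 + 1)²*(-1))*u(-4))*l(0) = ((4 + (0 + 1)²*(-1))*(-4*(-5 - 4)))*(3 + 0) = ((4 + 1²*(-1))*(-4*(-9)))*3 = ((4 + 1*(-1))*36)*3 = ((4 - 1)*36)*3 = (3*36)*3 = 108*3 = 324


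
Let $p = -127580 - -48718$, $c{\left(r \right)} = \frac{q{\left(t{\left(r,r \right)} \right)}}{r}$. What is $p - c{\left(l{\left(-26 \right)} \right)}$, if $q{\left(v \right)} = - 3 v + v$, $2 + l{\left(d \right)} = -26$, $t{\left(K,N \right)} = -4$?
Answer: $- \frac{552032}{7} \approx -78862.0$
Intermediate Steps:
$l{\left(d \right)} = -28$ ($l{\left(d \right)} = -2 - 26 = -28$)
$q{\left(v \right)} = - 2 v$
$c{\left(r \right)} = \frac{8}{r}$ ($c{\left(r \right)} = \frac{\left(-2\right) \left(-4\right)}{r} = \frac{8}{r}$)
$p = -78862$ ($p = -127580 + 48718 = -78862$)
$p - c{\left(l{\left(-26 \right)} \right)} = -78862 - \frac{8}{-28} = -78862 - 8 \left(- \frac{1}{28}\right) = -78862 - - \frac{2}{7} = -78862 + \frac{2}{7} = - \frac{552032}{7}$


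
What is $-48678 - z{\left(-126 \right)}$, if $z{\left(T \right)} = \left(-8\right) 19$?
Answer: $-48526$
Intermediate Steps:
$z{\left(T \right)} = -152$
$-48678 - z{\left(-126 \right)} = -48678 - -152 = -48678 + 152 = -48526$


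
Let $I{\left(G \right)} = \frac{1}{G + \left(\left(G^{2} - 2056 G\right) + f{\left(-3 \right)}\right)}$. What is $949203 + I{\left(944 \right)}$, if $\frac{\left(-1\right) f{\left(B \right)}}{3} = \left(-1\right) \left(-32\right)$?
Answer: $\frac{995600042639}{1048880} \approx 9.492 \cdot 10^{5}$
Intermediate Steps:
$f{\left(B \right)} = -96$ ($f{\left(B \right)} = - 3 \left(\left(-1\right) \left(-32\right)\right) = \left(-3\right) 32 = -96$)
$I{\left(G \right)} = \frac{1}{-96 + G^{2} - 2055 G}$ ($I{\left(G \right)} = \frac{1}{G - \left(96 - G^{2} + 2056 G\right)} = \frac{1}{-96 + G^{2} - 2055 G}$)
$949203 + I{\left(944 \right)} = 949203 + \frac{1}{-96 + 944^{2} - 1939920} = 949203 + \frac{1}{-96 + 891136 - 1939920} = 949203 + \frac{1}{-1048880} = 949203 - \frac{1}{1048880} = \frac{995600042639}{1048880}$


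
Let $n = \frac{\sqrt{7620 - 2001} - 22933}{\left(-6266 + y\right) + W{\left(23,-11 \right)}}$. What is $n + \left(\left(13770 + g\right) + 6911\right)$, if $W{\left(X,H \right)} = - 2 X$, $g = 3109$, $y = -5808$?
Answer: $\frac{288357733}{12120} - \frac{\sqrt{5619}}{12120} \approx 23792.0$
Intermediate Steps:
$n = \frac{22933}{12120} - \frac{\sqrt{5619}}{12120}$ ($n = \frac{\sqrt{7620 - 2001} - 22933}{\left(-6266 - 5808\right) - 46} = \frac{\sqrt{5619} - 22933}{-12074 - 46} = \frac{-22933 + \sqrt{5619}}{-12120} = \left(-22933 + \sqrt{5619}\right) \left(- \frac{1}{12120}\right) = \frac{22933}{12120} - \frac{\sqrt{5619}}{12120} \approx 1.886$)
$n + \left(\left(13770 + g\right) + 6911\right) = \left(\frac{22933}{12120} - \frac{\sqrt{5619}}{12120}\right) + \left(\left(13770 + 3109\right) + 6911\right) = \left(\frac{22933}{12120} - \frac{\sqrt{5619}}{12120}\right) + \left(16879 + 6911\right) = \left(\frac{22933}{12120} - \frac{\sqrt{5619}}{12120}\right) + 23790 = \frac{288357733}{12120} - \frac{\sqrt{5619}}{12120}$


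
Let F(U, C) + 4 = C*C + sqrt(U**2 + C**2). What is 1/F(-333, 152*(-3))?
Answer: 207932/43235397799 - 15*sqrt(1417)/43235397799 ≈ 4.7962e-6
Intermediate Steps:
F(U, C) = -4 + C**2 + sqrt(C**2 + U**2) (F(U, C) = -4 + (C*C + sqrt(U**2 + C**2)) = -4 + (C**2 + sqrt(C**2 + U**2)) = -4 + C**2 + sqrt(C**2 + U**2))
1/F(-333, 152*(-3)) = 1/(-4 + (152*(-3))**2 + sqrt((152*(-3))**2 + (-333)**2)) = 1/(-4 + (-456)**2 + sqrt((-456)**2 + 110889)) = 1/(-4 + 207936 + sqrt(207936 + 110889)) = 1/(-4 + 207936 + sqrt(318825)) = 1/(-4 + 207936 + 15*sqrt(1417)) = 1/(207932 + 15*sqrt(1417))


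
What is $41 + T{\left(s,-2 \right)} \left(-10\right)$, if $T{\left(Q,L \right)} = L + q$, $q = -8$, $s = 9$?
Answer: $141$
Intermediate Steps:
$T{\left(Q,L \right)} = -8 + L$ ($T{\left(Q,L \right)} = L - 8 = -8 + L$)
$41 + T{\left(s,-2 \right)} \left(-10\right) = 41 + \left(-8 - 2\right) \left(-10\right) = 41 - -100 = 41 + 100 = 141$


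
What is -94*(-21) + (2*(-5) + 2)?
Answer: 1966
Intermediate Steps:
-94*(-21) + (2*(-5) + 2) = 1974 + (-10 + 2) = 1974 - 8 = 1966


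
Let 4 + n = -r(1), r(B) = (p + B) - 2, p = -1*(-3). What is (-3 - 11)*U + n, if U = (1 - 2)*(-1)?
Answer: -20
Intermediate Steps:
p = 3
r(B) = 1 + B (r(B) = (3 + B) - 2 = 1 + B)
U = 1 (U = -1*(-1) = 1)
n = -6 (n = -4 - (1 + 1) = -4 - 1*2 = -4 - 2 = -6)
(-3 - 11)*U + n = (-3 - 11)*1 - 6 = -14*1 - 6 = -14 - 6 = -20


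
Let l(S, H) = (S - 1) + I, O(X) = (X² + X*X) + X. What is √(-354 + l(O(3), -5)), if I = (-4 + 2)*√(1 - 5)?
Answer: √(-334 - 4*I) ≈ 0.1094 - 18.276*I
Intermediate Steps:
O(X) = X + 2*X² (O(X) = (X² + X²) + X = 2*X² + X = X + 2*X²)
I = -4*I ≈ -4.0*I
l(S, H) = -1 + S - 4*I (l(S, H) = (S - 1) - 4*I = (-1 + S) - 4*I = -1 + S - 4*I)
√(-354 + l(O(3), -5)) = √(-354 + (-1 + 3*(1 + 2*3) - 4*I)) = √(-354 + (-1 + 3*(1 + 6) - 4*I)) = √(-354 + (-1 + 3*7 - 4*I)) = √(-354 + (-1 + 21 - 4*I)) = √(-354 + (20 - 4*I)) = √(-334 - 4*I)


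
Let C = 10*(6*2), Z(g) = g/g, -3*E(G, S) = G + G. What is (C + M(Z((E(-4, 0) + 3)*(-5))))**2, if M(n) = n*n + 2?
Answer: 15129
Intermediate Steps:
E(G, S) = -2*G/3 (E(G, S) = -(G + G)/3 = -2*G/3)
Z(g) = 1
C = 120 (C = 10*12 = 120)
M(n) = 2 + n**2 (M(n) = n**2 + 2 = 2 + n**2)
(C + M(Z((E(-4, 0) + 3)*(-5))))**2 = (120 + (2 + 1**2))**2 = (120 + (2 + 1))**2 = (120 + 3)**2 = 123**2 = 15129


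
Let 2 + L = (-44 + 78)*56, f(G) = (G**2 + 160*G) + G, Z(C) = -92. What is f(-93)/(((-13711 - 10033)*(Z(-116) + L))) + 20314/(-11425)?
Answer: -43647760663/24550405600 ≈ -1.7779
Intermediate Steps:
f(G) = G**2 + 161*G
L = 1902 (L = -2 + (-44 + 78)*56 = -2 + 34*56 = -2 + 1904 = 1902)
f(-93)/(((-13711 - 10033)*(Z(-116) + L))) + 20314/(-11425) = (-93*(161 - 93))/(((-13711 - 10033)*(-92 + 1902))) + 20314/(-11425) = (-93*68)/((-23744*1810)) + 20314*(-1/11425) = -6324/(-42976640) - 20314/11425 = -6324*(-1/42976640) - 20314/11425 = 1581/10744160 - 20314/11425 = -43647760663/24550405600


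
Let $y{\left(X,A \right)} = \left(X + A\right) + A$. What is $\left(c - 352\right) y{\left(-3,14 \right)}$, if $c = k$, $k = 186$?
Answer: $-4150$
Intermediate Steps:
$y{\left(X,A \right)} = X + 2 A$ ($y{\left(X,A \right)} = \left(A + X\right) + A = X + 2 A$)
$c = 186$
$\left(c - 352\right) y{\left(-3,14 \right)} = \left(186 - 352\right) \left(-3 + 2 \cdot 14\right) = - 166 \left(-3 + 28\right) = \left(-166\right) 25 = -4150$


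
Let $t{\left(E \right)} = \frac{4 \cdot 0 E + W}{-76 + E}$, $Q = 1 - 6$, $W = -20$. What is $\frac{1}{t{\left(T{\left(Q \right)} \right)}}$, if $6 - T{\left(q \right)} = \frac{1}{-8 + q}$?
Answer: $\frac{909}{260} \approx 3.4962$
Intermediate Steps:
$Q = -5$
$T{\left(q \right)} = 6 - \frac{1}{-8 + q}$
$t{\left(E \right)} = - \frac{20}{-76 + E}$ ($t{\left(E \right)} = \frac{4 \cdot 0 E - 20}{-76 + E} = \frac{0 E - 20}{-76 + E} = \frac{0 - 20}{-76 + E} = - \frac{20}{-76 + E}$)
$\frac{1}{t{\left(T{\left(Q \right)} \right)}} = \frac{1}{\left(-20\right) \frac{1}{-76 + \frac{-49 + 6 \left(-5\right)}{-8 - 5}}} = \frac{1}{\left(-20\right) \frac{1}{-76 + \frac{-49 - 30}{-13}}} = \frac{1}{\left(-20\right) \frac{1}{-76 - - \frac{79}{13}}} = \frac{1}{\left(-20\right) \frac{1}{-76 + \frac{79}{13}}} = \frac{1}{\left(-20\right) \frac{1}{- \frac{909}{13}}} = \frac{1}{\left(-20\right) \left(- \frac{13}{909}\right)} = \frac{1}{\frac{260}{909}} = \frac{909}{260}$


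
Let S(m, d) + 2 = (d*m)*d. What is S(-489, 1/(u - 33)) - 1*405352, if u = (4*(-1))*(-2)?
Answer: -253346739/625 ≈ -4.0536e+5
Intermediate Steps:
u = 8 (u = -4*(-2) = 8)
S(m, d) = -2 + m*d**2 (S(m, d) = -2 + (d*m)*d = -2 + m*d**2)
S(-489, 1/(u - 33)) - 1*405352 = (-2 - 489/(8 - 33)**2) - 1*405352 = (-2 - 489*(1/(-25))**2) - 405352 = (-2 - 489*(-1/25)**2) - 405352 = (-2 - 489*1/625) - 405352 = (-2 - 489/625) - 405352 = -1739/625 - 405352 = -253346739/625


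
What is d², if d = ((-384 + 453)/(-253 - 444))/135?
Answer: 529/983763225 ≈ 5.3773e-7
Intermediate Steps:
d = -23/31365 (d = (69/(-697))*(1/135) = (69*(-1/697))*(1/135) = -69/697*1/135 = -23/31365 ≈ -0.00073330)
d² = (-23/31365)² = 529/983763225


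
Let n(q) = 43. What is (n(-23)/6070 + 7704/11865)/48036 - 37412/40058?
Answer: -862852540648907/923892141214056 ≈ -0.93393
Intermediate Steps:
(n(-23)/6070 + 7704/11865)/48036 - 37412/40058 = (43/6070 + 7704/11865)/48036 - 37412/40058 = (43*(1/6070) + 7704*(1/11865))*(1/48036) - 37412*1/40058 = (43/6070 + 2568/3955)*(1/48036) - 18706/20029 = (630313/960274)*(1/48036) - 18706/20029 = 630313/46127721864 - 18706/20029 = -862852540648907/923892141214056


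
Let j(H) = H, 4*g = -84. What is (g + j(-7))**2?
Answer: 784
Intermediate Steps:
g = -21 (g = (1/4)*(-84) = -21)
(g + j(-7))**2 = (-21 - 7)**2 = (-28)**2 = 784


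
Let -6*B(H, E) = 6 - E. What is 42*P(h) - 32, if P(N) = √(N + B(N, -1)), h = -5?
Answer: -32 + 7*I*√222 ≈ -32.0 + 104.3*I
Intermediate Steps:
B(H, E) = -1 + E/6 (B(H, E) = -(6 - E)/6 = -1 + E/6)
P(N) = √(-7/6 + N) (P(N) = √(N + (-1 + (⅙)*(-1))) = √(N + (-1 - ⅙)) = √(N - 7/6) = √(-7/6 + N))
42*P(h) - 32 = 42*(√(-42 + 36*(-5))/6) - 32 = 42*(√(-42 - 180)/6) - 32 = 42*(√(-222)/6) - 32 = 42*((I*√222)/6) - 32 = 42*(I*√222/6) - 32 = 7*I*√222 - 32 = -32 + 7*I*√222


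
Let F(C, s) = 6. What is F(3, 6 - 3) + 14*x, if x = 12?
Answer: 174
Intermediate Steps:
F(3, 6 - 3) + 14*x = 6 + 14*12 = 6 + 168 = 174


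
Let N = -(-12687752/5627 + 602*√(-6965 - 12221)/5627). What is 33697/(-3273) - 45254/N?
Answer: -6644252743512103/218815278552213 - 127322129*I*√19186/133709305562 ≈ -30.365 - 0.1319*I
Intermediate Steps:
N = 12687752/5627 - 602*I*√19186/5627 (N = -(-12687752/5627 + 602*I*√19186/5627) = -1204*(-10538/5627 + I*√19186/11254) = 12687752/5627 - 602*I*√19186/5627 ≈ 2254.8 - 14.819*I)
33697/(-3273) - 45254/N = 33697/(-3273) - 45254/(12687752/5627 - 602*I*√19186/5627) = 33697*(-1/3273) - 45254/(12687752/5627 - 602*I*√19186/5627) = -33697/3273 - 45254/(12687752/5627 - 602*I*√19186/5627)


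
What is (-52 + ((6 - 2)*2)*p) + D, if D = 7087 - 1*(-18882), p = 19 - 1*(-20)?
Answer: 26229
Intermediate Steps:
p = 39 (p = 19 + 20 = 39)
D = 25969 (D = 7087 + 18882 = 25969)
(-52 + ((6 - 2)*2)*p) + D = (-52 + ((6 - 2)*2)*39) + 25969 = (-52 + (4*2)*39) + 25969 = (-52 + 8*39) + 25969 = (-52 + 312) + 25969 = 260 + 25969 = 26229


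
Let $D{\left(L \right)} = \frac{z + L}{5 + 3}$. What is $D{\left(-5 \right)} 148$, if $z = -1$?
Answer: $-111$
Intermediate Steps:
$D{\left(L \right)} = - \frac{1}{8} + \frac{L}{8}$ ($D{\left(L \right)} = \frac{-1 + L}{5 + 3} = \frac{-1 + L}{8} = \left(-1 + L\right) \frac{1}{8} = - \frac{1}{8} + \frac{L}{8}$)
$D{\left(-5 \right)} 148 = \left(- \frac{1}{8} + \frac{1}{8} \left(-5\right)\right) 148 = \left(- \frac{1}{8} - \frac{5}{8}\right) 148 = \left(- \frac{3}{4}\right) 148 = -111$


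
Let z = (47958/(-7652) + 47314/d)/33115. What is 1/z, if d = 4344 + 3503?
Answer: -994199127530/7139849 ≈ -1.3925e+5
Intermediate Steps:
d = 7847
z = -7139849/994199127530 (z = (47958/(-7652) + 47314/7847)/33115 = (47958*(-1/7652) + 47314*(1/7847))*(1/33115) = (-23979/3826 + 47314/7847)*(1/33115) = -7139849/30022622*1/33115 = -7139849/994199127530 ≈ -7.1815e-6)
1/z = 1/(-7139849/994199127530) = -994199127530/7139849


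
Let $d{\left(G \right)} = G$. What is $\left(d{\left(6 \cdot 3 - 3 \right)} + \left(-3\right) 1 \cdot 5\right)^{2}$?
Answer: $0$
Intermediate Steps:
$\left(d{\left(6 \cdot 3 - 3 \right)} + \left(-3\right) 1 \cdot 5\right)^{2} = \left(\left(6 \cdot 3 - 3\right) + \left(-3\right) 1 \cdot 5\right)^{2} = \left(\left(18 - 3\right) - 15\right)^{2} = \left(15 - 15\right)^{2} = 0^{2} = 0$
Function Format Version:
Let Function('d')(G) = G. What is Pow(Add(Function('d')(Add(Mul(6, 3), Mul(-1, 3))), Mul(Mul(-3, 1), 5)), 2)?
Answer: 0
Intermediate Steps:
Pow(Add(Function('d')(Add(Mul(6, 3), Mul(-1, 3))), Mul(Mul(-3, 1), 5)), 2) = Pow(Add(Add(Mul(6, 3), Mul(-1, 3)), Mul(Mul(-3, 1), 5)), 2) = Pow(Add(Add(18, -3), Mul(-3, 5)), 2) = Pow(Add(15, -15), 2) = Pow(0, 2) = 0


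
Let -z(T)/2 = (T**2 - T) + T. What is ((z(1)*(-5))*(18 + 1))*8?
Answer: 1520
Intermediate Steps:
z(T) = -2*T**2 (z(T) = -2*((T**2 - T) + T) = -2*T**2)
((z(1)*(-5))*(18 + 1))*8 = ((-2*1**2*(-5))*(18 + 1))*8 = ((-2*1*(-5))*19)*8 = (-2*(-5)*19)*8 = (10*19)*8 = 190*8 = 1520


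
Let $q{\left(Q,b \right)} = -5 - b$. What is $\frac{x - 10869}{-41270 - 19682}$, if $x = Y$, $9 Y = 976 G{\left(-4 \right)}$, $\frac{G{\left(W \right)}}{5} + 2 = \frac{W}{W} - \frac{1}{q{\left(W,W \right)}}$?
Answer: $\frac{10869}{60952} \approx 0.17832$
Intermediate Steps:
$G{\left(W \right)} = -5 - \frac{5}{-5 - W}$ ($G{\left(W \right)} = -10 + 5 \left(\frac{W}{W} - \frac{1}{-5 - W}\right) = -10 + 5 \left(1 - \frac{1}{-5 - W}\right) = -10 + \left(5 - \frac{5}{-5 - W}\right) = -5 - \frac{5}{-5 - W}$)
$Y = 0$ ($Y = \frac{976 \frac{5 \left(-4 - -4\right)}{5 - 4}}{9} = \frac{976 \frac{5 \left(-4 + 4\right)}{1}}{9} = \frac{976 \cdot 5 \cdot 1 \cdot 0}{9} = \frac{976 \cdot 0}{9} = \frac{1}{9} \cdot 0 = 0$)
$x = 0$
$\frac{x - 10869}{-41270 - 19682} = \frac{0 - 10869}{-41270 - 19682} = - \frac{10869}{-60952} = \left(-10869\right) \left(- \frac{1}{60952}\right) = \frac{10869}{60952}$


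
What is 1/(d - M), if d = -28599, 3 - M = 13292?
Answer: -1/15310 ≈ -6.5317e-5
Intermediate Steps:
M = -13289 (M = 3 - 1*13292 = 3 - 13292 = -13289)
1/(d - M) = 1/(-28599 - 1*(-13289)) = 1/(-28599 + 13289) = 1/(-15310) = -1/15310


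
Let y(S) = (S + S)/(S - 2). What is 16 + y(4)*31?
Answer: 140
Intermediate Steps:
y(S) = 2*S/(-2 + S) (y(S) = (2*S)/(-2 + S) = 2*S/(-2 + S))
16 + y(4)*31 = 16 + (2*4/(-2 + 4))*31 = 16 + (2*4/2)*31 = 16 + (2*4*(1/2))*31 = 16 + 4*31 = 16 + 124 = 140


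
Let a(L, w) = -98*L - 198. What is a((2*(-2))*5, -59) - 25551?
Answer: -23789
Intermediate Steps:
a(L, w) = -198 - 98*L
a((2*(-2))*5, -59) - 25551 = (-198 - 98*2*(-2)*5) - 25551 = (-198 - (-392)*5) - 25551 = (-198 - 98*(-20)) - 25551 = (-198 + 1960) - 25551 = 1762 - 25551 = -23789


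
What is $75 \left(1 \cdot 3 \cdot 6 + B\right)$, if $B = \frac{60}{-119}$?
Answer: $\frac{156150}{119} \approx 1312.2$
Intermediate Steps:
$B = - \frac{60}{119}$ ($B = 60 \left(- \frac{1}{119}\right) = - \frac{60}{119} \approx -0.5042$)
$75 \left(1 \cdot 3 \cdot 6 + B\right) = 75 \left(1 \cdot 3 \cdot 6 - \frac{60}{119}\right) = 75 \left(3 \cdot 6 - \frac{60}{119}\right) = 75 \left(18 - \frac{60}{119}\right) = 75 \cdot \frac{2082}{119} = \frac{156150}{119}$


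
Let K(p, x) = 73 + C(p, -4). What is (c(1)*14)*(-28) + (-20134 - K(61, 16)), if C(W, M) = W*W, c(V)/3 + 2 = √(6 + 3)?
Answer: -25104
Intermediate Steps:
c(V) = 3 (c(V) = -6 + 3*√(6 + 3) = -6 + 3*√9 = -6 + 3*3 = -6 + 9 = 3)
C(W, M) = W²
K(p, x) = 73 + p²
(c(1)*14)*(-28) + (-20134 - K(61, 16)) = (3*14)*(-28) + (-20134 - (73 + 61²)) = 42*(-28) + (-20134 - (73 + 3721)) = -1176 + (-20134 - 1*3794) = -1176 + (-20134 - 3794) = -1176 - 23928 = -25104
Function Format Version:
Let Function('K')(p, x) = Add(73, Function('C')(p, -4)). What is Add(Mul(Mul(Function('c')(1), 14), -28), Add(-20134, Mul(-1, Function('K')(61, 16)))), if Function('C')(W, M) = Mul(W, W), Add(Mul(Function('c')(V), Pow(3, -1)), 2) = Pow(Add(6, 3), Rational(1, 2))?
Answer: -25104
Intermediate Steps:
Function('c')(V) = 3 (Function('c')(V) = Add(-6, Mul(3, Pow(Add(6, 3), Rational(1, 2)))) = Add(-6, Mul(3, Pow(9, Rational(1, 2)))) = Add(-6, Mul(3, 3)) = Add(-6, 9) = 3)
Function('C')(W, M) = Pow(W, 2)
Function('K')(p, x) = Add(73, Pow(p, 2))
Add(Mul(Mul(Function('c')(1), 14), -28), Add(-20134, Mul(-1, Function('K')(61, 16)))) = Add(Mul(Mul(3, 14), -28), Add(-20134, Mul(-1, Add(73, Pow(61, 2))))) = Add(Mul(42, -28), Add(-20134, Mul(-1, Add(73, 3721)))) = Add(-1176, Add(-20134, Mul(-1, 3794))) = Add(-1176, Add(-20134, -3794)) = Add(-1176, -23928) = -25104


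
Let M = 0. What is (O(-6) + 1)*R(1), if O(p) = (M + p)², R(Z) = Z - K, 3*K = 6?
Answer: -37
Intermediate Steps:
K = 2 (K = (⅓)*6 = 2)
R(Z) = -2 + Z (R(Z) = Z - 1*2 = Z - 2 = -2 + Z)
O(p) = p² (O(p) = (0 + p)² = p²)
(O(-6) + 1)*R(1) = ((-6)² + 1)*(-2 + 1) = (36 + 1)*(-1) = 37*(-1) = -37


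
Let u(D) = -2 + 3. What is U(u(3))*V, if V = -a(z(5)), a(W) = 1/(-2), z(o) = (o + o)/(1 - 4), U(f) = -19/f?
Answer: -19/2 ≈ -9.5000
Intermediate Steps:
u(D) = 1
z(o) = -2*o/3 (z(o) = (2*o)/(-3) = (2*o)*(-1/3) = -2*o/3)
a(W) = -1/2
V = 1/2 (V = -1*(-1/2) = 1/2 ≈ 0.50000)
U(u(3))*V = -19/1*(1/2) = -19*1*(1/2) = -19*1/2 = -19/2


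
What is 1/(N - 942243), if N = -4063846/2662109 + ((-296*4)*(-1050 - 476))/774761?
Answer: -2062498230949/1943372859277521957 ≈ -1.0613e-6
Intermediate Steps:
N = 1661346556650/2062498230949 (N = -4063846*1/2662109 - 1184*(-1526)*(1/774761) = -4063846/2662109 + 1806784*(1/774761) = -4063846/2662109 + 1806784/774761 = 1661346556650/2062498230949 ≈ 0.80550)
1/(N - 942243) = 1/(1661346556650/2062498230949 - 942243) = 1/(-1943372859277521957/2062498230949) = -2062498230949/1943372859277521957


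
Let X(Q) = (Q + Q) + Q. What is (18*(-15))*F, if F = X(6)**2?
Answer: -87480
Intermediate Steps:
X(Q) = 3*Q (X(Q) = 2*Q + Q = 3*Q)
F = 324 (F = (3*6)**2 = 18**2 = 324)
(18*(-15))*F = (18*(-15))*324 = -270*324 = -87480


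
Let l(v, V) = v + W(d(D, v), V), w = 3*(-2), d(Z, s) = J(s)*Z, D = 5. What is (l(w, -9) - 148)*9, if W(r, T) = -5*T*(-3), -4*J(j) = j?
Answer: -2601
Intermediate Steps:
J(j) = -j/4
d(Z, s) = -Z*s/4 (d(Z, s) = (-s/4)*Z = -Z*s/4)
w = -6
W(r, T) = 15*T
l(v, V) = v + 15*V
(l(w, -9) - 148)*9 = ((-6 + 15*(-9)) - 148)*9 = ((-6 - 135) - 148)*9 = (-141 - 148)*9 = -289*9 = -2601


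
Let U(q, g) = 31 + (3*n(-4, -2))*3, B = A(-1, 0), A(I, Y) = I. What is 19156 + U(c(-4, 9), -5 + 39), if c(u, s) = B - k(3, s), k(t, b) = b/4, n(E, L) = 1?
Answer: 19196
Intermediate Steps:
k(t, b) = b/4 (k(t, b) = b*(1/4) = b/4)
B = -1
c(u, s) = -1 - s/4
U(q, g) = 40 (U(q, g) = 31 + (3*1)*3 = 31 + 3*3 = 31 + 9 = 40)
19156 + U(c(-4, 9), -5 + 39) = 19156 + 40 = 19196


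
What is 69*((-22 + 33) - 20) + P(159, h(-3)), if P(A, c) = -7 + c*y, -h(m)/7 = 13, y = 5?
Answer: -1083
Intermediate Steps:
h(m) = -91 (h(m) = -7*13 = -91)
P(A, c) = -7 + 5*c (P(A, c) = -7 + c*5 = -7 + 5*c)
69*((-22 + 33) - 20) + P(159, h(-3)) = 69*((-22 + 33) - 20) + (-7 + 5*(-91)) = 69*(11 - 20) + (-7 - 455) = 69*(-9) - 462 = -621 - 462 = -1083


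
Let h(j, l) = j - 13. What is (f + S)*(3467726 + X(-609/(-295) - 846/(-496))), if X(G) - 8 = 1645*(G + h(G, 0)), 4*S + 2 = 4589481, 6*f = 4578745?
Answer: 193374333438095793/29264 ≈ 6.6079e+12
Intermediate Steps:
f = 4578745/6 (f = (⅙)*4578745 = 4578745/6 ≈ 7.6312e+5)
h(j, l) = -13 + j
S = 4589479/4 (S = -½ + (¼)*4589481 = -½ + 4589481/4 = 4589479/4 ≈ 1.1474e+6)
X(G) = -21377 + 3290*G (X(G) = 8 + 1645*(G + (-13 + G)) = 8 + 1645*(-13 + 2*G) = 8 + (-21385 + 3290*G) = -21377 + 3290*G)
(f + S)*(3467726 + X(-609/(-295) - 846/(-496))) = (4578745/6 + 4589479/4)*(3467726 + (-21377 + 3290*(-609/(-295) - 846/(-496)))) = 22925927*(3467726 + (-21377 + 3290*(-609*(-1/295) - 846*(-1/496))))/12 = 22925927*(3467726 + (-21377 + 3290*(609/295 + 423/248)))/12 = 22925927*(3467726 + (-21377 + 3290*(275817/73160)))/12 = 22925927*(3467726 + (-21377 + 90743793/7316))/12 = 22925927*(3467726 - 65650339/7316)/12 = (22925927/12)*(25304233077/7316) = 193374333438095793/29264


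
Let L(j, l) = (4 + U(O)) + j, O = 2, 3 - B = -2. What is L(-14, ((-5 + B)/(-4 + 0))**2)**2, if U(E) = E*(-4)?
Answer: 324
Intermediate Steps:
B = 5 (B = 3 - 1*(-2) = 3 + 2 = 5)
U(E) = -4*E
L(j, l) = -4 + j (L(j, l) = (4 - 4*2) + j = (4 - 8) + j = -4 + j)
L(-14, ((-5 + B)/(-4 + 0))**2)**2 = (-4 - 14)**2 = (-18)**2 = 324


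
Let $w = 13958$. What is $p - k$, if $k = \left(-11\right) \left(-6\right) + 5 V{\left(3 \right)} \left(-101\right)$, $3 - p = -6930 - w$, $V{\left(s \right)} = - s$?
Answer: $19310$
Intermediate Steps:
$p = 20891$ ($p = 3 - \left(-6930 - 13958\right) = 3 - -20888 = 3 + 20888 = 20891$)
$k = 1581$ ($k = \left(-11\right) \left(-6\right) + 5 \left(\left(-1\right) 3\right) \left(-101\right) = 66 + 5 \left(-3\right) \left(-101\right) = 66 - -1515 = 66 + 1515 = 1581$)
$p - k = 20891 - 1581 = 19310$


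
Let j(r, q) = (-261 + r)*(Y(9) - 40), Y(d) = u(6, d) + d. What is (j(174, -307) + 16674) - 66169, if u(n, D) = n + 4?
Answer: -47668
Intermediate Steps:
u(n, D) = 4 + n
Y(d) = 10 + d (Y(d) = (4 + 6) + d = 10 + d)
j(r, q) = 5481 - 21*r (j(r, q) = (-261 + r)*((10 + 9) - 40) = (-261 + r)*(19 - 40) = (-261 + r)*(-21) = 5481 - 21*r)
(j(174, -307) + 16674) - 66169 = ((5481 - 21*174) + 16674) - 66169 = ((5481 - 3654) + 16674) - 66169 = (1827 + 16674) - 66169 = 18501 - 66169 = -47668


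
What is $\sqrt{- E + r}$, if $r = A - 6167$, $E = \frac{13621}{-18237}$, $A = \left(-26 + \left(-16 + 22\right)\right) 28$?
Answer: $\frac{i \sqrt{2237072206686}}{18237} \approx 82.014 i$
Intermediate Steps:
$A = -560$ ($A = \left(-26 + 6\right) 28 = \left(-20\right) 28 = -560$)
$E = - \frac{13621}{18237}$ ($E = 13621 \left(- \frac{1}{18237}\right) = - \frac{13621}{18237} \approx -0.74689$)
$r = -6727$ ($r = -560 - 6167 = -6727$)
$\sqrt{- E + r} = \sqrt{\left(-1\right) \left(- \frac{13621}{18237}\right) - 6727} = \sqrt{\frac{13621}{18237} - 6727} = \sqrt{- \frac{122666678}{18237}} = \frac{i \sqrt{2237072206686}}{18237}$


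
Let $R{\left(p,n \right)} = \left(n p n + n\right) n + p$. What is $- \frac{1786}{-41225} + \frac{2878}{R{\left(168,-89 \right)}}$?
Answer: $\frac{211391446008}{4882140831175} \approx 0.043299$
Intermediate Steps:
$R{\left(p,n \right)} = p + n \left(n + p n^{2}\right)$ ($R{\left(p,n \right)} = \left(p n^{2} + n\right) n + p = \left(n + p n^{2}\right) n + p = n \left(n + p n^{2}\right) + p = p + n \left(n + p n^{2}\right)$)
$- \frac{1786}{-41225} + \frac{2878}{R{\left(168,-89 \right)}} = - \frac{1786}{-41225} + \frac{2878}{168 + \left(-89\right)^{2} + 168 \left(-89\right)^{3}} = \left(-1786\right) \left(- \frac{1}{41225}\right) + \frac{2878}{168 + 7921 + 168 \left(-704969\right)} = \frac{1786}{41225} + \frac{2878}{168 + 7921 - 118434792} = \frac{1786}{41225} + \frac{2878}{-118426703} = \frac{1786}{41225} + 2878 \left(- \frac{1}{118426703}\right) = \frac{1786}{41225} - \frac{2878}{118426703} = \frac{211391446008}{4882140831175}$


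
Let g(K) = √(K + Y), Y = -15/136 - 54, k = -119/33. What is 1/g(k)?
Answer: -2*I*√290632782/259031 ≈ -0.13163*I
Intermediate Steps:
k = -119/33 (k = -119*1/33 = -119/33 ≈ -3.6061)
Y = -7359/136 (Y = -15*1/136 - 54 = -15/136 - 54 = -7359/136 ≈ -54.110)
g(K) = √(-7359/136 + K) (g(K) = √(K - 7359/136) = √(-7359/136 + K))
1/g(k) = 1/(√(-250206 + 4624*(-119/33))/68) = 1/(√(-250206 - 550256/33)/68) = 1/(√(-8807054/33)/68) = 1/((I*√290632782/33)/68) = 1/(I*√290632782/2244) = -2*I*√290632782/259031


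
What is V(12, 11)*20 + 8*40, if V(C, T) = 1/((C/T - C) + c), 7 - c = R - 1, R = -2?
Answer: 298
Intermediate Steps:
c = 10 (c = 7 - (-2 - 1) = 7 - 1*(-3) = 7 + 3 = 10)
V(C, T) = 1/(10 - C + C/T) (V(C, T) = 1/((C/T - C) + 10) = 1/((-C + C/T) + 10) = 1/(10 - C + C/T))
V(12, 11)*20 + 8*40 = (11/(12 + 10*11 - 1*12*11))*20 + 8*40 = (11/(12 + 110 - 132))*20 + 320 = (11/(-10))*20 + 320 = (11*(-⅒))*20 + 320 = -11/10*20 + 320 = -22 + 320 = 298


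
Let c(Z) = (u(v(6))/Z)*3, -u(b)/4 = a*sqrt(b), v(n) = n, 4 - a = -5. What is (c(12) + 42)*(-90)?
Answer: -3780 + 810*sqrt(6) ≈ -1795.9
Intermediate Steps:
a = 9 (a = 4 - 1*(-5) = 4 + 5 = 9)
u(b) = -36*sqrt(b)
c(Z) = -108*sqrt(6)/Z (c(Z) = ((-36*sqrt(6))/Z)*3 = -36*sqrt(6)/Z*3 = -108*sqrt(6)/Z)
(c(12) + 42)*(-90) = (-108*sqrt(6)/12 + 42)*(-90) = (-108*sqrt(6)*1/12 + 42)*(-90) = (-9*sqrt(6) + 42)*(-90) = (42 - 9*sqrt(6))*(-90) = -3780 + 810*sqrt(6)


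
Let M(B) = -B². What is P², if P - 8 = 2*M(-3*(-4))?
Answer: 78400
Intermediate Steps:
P = -280 (P = 8 + 2*(-(-3*(-4))²) = 8 + 2*(-1*12²) = 8 + 2*(-1*144) = 8 + 2*(-144) = 8 - 288 = -280)
P² = (-280)² = 78400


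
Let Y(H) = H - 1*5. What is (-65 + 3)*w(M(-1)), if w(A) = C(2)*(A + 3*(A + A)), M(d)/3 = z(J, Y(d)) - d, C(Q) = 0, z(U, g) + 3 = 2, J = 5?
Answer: 0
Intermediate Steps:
Y(H) = -5 + H (Y(H) = H - 5 = -5 + H)
z(U, g) = -1 (z(U, g) = -3 + 2 = -1)
M(d) = -3 - 3*d (M(d) = 3*(-1 - d) = -3 - 3*d)
w(A) = 0 (w(A) = 0*(A + 3*(A + A)) = 0*(A + 3*(2*A)) = 0*(A + 6*A) = 0*(7*A) = 0)
(-65 + 3)*w(M(-1)) = (-65 + 3)*0 = -62*0 = 0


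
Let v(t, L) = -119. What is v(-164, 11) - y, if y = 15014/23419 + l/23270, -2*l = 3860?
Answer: -6515443258/54496013 ≈ -119.56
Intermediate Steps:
l = -1930 (l = -1/2*3860 = -1930)
y = 30417711/54496013 (y = 15014/23419 - 1930/23270 = 15014*(1/23419) - 1930*1/23270 = 15014/23419 - 193/2327 = 30417711/54496013 ≈ 0.55816)
v(-164, 11) - y = -119 - 1*30417711/54496013 = -119 - 30417711/54496013 = -6515443258/54496013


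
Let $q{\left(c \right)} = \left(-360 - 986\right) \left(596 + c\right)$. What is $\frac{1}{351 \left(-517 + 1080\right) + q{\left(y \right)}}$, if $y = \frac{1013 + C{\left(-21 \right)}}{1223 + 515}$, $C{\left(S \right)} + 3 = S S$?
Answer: $- \frac{869}{526376530} \approx -1.6509 \cdot 10^{-6}$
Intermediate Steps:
$C{\left(S \right)} = -3 + S^{2}$ ($C{\left(S \right)} = -3 + S S = -3 + S^{2}$)
$y = \frac{1451}{1738}$ ($y = \frac{1013 - \left(3 - \left(-21\right)^{2}\right)}{1223 + 515} = \frac{1013 + \left(-3 + 441\right)}{1738} = \left(1013 + 438\right) \frac{1}{1738} = 1451 \cdot \frac{1}{1738} = \frac{1451}{1738} \approx 0.83487$)
$q{\left(c \right)} = -802216 - 1346 c$ ($q{\left(c \right)} = - 1346 \left(596 + c\right) = -802216 - 1346 c$)
$\frac{1}{351 \left(-517 + 1080\right) + q{\left(y \right)}} = \frac{1}{351 \left(-517 + 1080\right) - \frac{698102227}{869}} = \frac{1}{351 \cdot 563 - \frac{698102227}{869}} = \frac{1}{197613 - \frac{698102227}{869}} = \frac{1}{- \frac{526376530}{869}} = - \frac{869}{526376530}$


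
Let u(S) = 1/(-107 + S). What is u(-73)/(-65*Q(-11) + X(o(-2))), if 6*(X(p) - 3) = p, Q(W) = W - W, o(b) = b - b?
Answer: -1/540 ≈ -0.0018519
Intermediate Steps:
o(b) = 0
Q(W) = 0
X(p) = 3 + p/6
u(-73)/(-65*Q(-11) + X(o(-2))) = 1/((-107 - 73)*(-65*0 + (3 + (⅙)*0))) = 1/((-180)*(0 + (3 + 0))) = -1/(180*(0 + 3)) = -1/180/3 = -1/180*⅓ = -1/540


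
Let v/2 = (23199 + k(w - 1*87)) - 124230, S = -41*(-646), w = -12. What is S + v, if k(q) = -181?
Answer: -175938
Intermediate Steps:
S = 26486
v = -202424 (v = 2*((23199 - 181) - 124230) = 2*(23018 - 124230) = 2*(-101212) = -202424)
S + v = 26486 - 202424 = -175938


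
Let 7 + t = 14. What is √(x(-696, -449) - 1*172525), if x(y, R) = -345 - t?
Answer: I*√172877 ≈ 415.78*I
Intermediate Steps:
t = 7 (t = -7 + 14 = 7)
x(y, R) = -352 (x(y, R) = -345 - 1*7 = -345 - 7 = -352)
√(x(-696, -449) - 1*172525) = √(-352 - 1*172525) = √(-352 - 172525) = √(-172877) = I*√172877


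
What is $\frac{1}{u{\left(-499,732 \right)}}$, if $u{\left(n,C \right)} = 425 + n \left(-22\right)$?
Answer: $\frac{1}{11403} \approx 8.7696 \cdot 10^{-5}$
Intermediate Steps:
$u{\left(n,C \right)} = 425 - 22 n$
$\frac{1}{u{\left(-499,732 \right)}} = \frac{1}{425 - -10978} = \frac{1}{425 + 10978} = \frac{1}{11403}$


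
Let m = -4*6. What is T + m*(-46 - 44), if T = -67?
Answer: 2093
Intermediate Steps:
m = -24
T + m*(-46 - 44) = -67 - 24*(-46 - 44) = -67 - 24*(-90) = -67 + 2160 = 2093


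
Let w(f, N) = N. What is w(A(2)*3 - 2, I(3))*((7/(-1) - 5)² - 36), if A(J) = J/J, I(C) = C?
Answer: 324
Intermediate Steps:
A(J) = 1
w(A(2)*3 - 2, I(3))*((7/(-1) - 5)² - 36) = 3*((7/(-1) - 5)² - 36) = 3*((7*(-1) - 5)² - 36) = 3*((-7 - 5)² - 36) = 3*((-12)² - 36) = 3*(144 - 36) = 3*108 = 324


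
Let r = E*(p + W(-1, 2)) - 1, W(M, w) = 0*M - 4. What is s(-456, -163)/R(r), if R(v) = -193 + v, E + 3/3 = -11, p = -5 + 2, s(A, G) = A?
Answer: 228/55 ≈ 4.1455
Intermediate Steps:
W(M, w) = -4 (W(M, w) = 0 - 4 = -4)
p = -3
E = -12 (E = -1 - 11 = -12)
r = 83 (r = -12*(-3 - 4) - 1 = -12*(-7) - 1 = 84 - 1 = 83)
s(-456, -163)/R(r) = -456/(-193 + 83) = -456/(-110) = -456*(-1/110) = 228/55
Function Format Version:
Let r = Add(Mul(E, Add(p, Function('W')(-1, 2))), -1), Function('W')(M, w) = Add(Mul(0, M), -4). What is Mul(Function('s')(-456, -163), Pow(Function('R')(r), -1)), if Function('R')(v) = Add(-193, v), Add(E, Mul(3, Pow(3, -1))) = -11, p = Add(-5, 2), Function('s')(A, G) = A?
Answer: Rational(228, 55) ≈ 4.1455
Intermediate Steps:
Function('W')(M, w) = -4 (Function('W')(M, w) = Add(0, -4) = -4)
p = -3
E = -12 (E = Add(-1, -11) = -12)
r = 83 (r = Add(Mul(-12, Add(-3, -4)), -1) = Add(Mul(-12, -7), -1) = Add(84, -1) = 83)
Mul(Function('s')(-456, -163), Pow(Function('R')(r), -1)) = Mul(-456, Pow(Add(-193, 83), -1)) = Mul(-456, Pow(-110, -1)) = Mul(-456, Rational(-1, 110)) = Rational(228, 55)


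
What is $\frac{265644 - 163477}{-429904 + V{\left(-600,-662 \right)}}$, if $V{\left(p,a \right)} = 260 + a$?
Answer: $- \frac{102167}{430306} \approx -0.23743$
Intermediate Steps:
$\frac{265644 - 163477}{-429904 + V{\left(-600,-662 \right)}} = \frac{265644 - 163477}{-429904 + \left(260 - 662\right)} = \frac{102167}{-429904 - 402} = \frac{102167}{-430306} = 102167 \left(- \frac{1}{430306}\right) = - \frac{102167}{430306}$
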